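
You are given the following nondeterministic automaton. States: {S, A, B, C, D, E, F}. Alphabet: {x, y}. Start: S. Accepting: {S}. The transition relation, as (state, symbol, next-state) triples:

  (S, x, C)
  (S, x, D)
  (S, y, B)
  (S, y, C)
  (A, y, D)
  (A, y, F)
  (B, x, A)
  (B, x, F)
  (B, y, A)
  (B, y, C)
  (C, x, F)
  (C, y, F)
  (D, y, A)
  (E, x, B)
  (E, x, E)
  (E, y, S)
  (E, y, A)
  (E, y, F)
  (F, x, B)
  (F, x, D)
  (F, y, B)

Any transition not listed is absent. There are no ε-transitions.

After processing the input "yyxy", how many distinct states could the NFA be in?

Start in {S}.
Read 'y': {S} → {B, C}.
Read 'y': {B, C} → {A, C, F}.
Read 'x': {A, C, F} → {B, D, F}.
Read 'y': {B, D, F} → {A, B, C}.
That set has 3 states.

3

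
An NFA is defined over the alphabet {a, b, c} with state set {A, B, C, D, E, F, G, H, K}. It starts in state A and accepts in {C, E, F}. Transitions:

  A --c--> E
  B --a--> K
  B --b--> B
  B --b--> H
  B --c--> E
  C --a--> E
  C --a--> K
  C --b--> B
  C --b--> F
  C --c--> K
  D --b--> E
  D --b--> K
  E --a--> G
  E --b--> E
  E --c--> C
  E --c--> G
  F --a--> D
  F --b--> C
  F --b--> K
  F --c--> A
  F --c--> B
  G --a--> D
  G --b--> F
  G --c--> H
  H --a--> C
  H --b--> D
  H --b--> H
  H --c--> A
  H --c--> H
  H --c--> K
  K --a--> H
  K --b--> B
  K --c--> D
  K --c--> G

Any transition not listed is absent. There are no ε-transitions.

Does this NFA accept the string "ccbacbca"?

Start in {A}.
Read 'c': {A} → {E}.
Read 'c': {E} → {C, G}.
Read 'b': {C, G} → {B, F}.
Read 'a': {B, F} → {D, K}.
Read 'c': {D, K} → {D, G}.
Read 'b': {D, G} → {E, F, K}.
Read 'c': {E, F, K} → {A, B, C, D, G}.
Read 'a': {A, B, C, D, G} → {D, E, K}.
The final set {D, E, K} contains the accepting state E.

Yes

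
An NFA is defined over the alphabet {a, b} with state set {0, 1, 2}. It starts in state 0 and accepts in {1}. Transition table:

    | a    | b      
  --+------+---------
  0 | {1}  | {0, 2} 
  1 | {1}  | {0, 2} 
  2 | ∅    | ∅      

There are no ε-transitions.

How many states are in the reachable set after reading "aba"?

Start in {0}.
Read 'a': {0} → {1}.
Read 'b': {1} → {0, 2}.
Read 'a': {0, 2} → {1}.
That set has 1 state.

1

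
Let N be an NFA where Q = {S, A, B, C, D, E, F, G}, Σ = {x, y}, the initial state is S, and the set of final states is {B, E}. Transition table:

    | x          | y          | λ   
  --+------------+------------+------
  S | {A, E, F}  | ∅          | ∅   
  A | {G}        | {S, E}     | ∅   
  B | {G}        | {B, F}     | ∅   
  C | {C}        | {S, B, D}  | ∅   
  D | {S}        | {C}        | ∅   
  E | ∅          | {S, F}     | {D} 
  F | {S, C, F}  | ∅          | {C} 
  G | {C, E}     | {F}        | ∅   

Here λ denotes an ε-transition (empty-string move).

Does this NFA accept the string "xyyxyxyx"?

Yes

Start in {S}.
Read 'x': S→{A, E, F}; union {A, E, F}; ε-closure = {A, C, D, E, F}.
Read 'y': A→{S, E}, C→{S, B, D}, D→{C}, E→{S, F}, F→∅; now {S, B, C, D, E, F}.
Read 'y': S→∅, B→{B, F}, C→{S, B, D}, D→{C}, E→{S, F}, F→∅; now {S, B, C, D, F}.
Read 'x': S→{A, E, F}, B→{G}, C→{C}, D→{S}, F→{S, C, F}; union {S, A, C, E, F, G}; ε-closure = {S, A, C, D, E, F, G}.
Read 'y': S→∅, A→{S, E}, C→{S, B, D}, D→{C}, E→{S, F}, F→∅, G→{F}; now {S, B, C, D, E, F}.
Read 'x': S→{A, E, F}, B→{G}, C→{C}, D→{S}, E→∅, F→{S, C, F}; union {S, A, C, E, F, G}; ε-closure = {S, A, C, D, E, F, G}.
Read 'y': S→∅, A→{S, E}, C→{S, B, D}, D→{C}, E→{S, F}, F→∅, G→{F}; now {S, B, C, D, E, F}.
Read 'x': S→{A, E, F}, B→{G}, C→{C}, D→{S}, E→∅, F→{S, C, F}; union {S, A, C, E, F, G}; ε-closure = {S, A, C, D, E, F, G}.
The final set {S, A, C, D, E, F, G} contains the accepting state E.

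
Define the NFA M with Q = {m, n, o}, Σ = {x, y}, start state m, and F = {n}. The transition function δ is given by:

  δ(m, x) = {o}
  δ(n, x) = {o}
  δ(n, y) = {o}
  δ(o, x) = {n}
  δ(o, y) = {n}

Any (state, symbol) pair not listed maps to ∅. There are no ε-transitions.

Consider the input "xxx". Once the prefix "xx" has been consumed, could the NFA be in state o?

No

Start in {m}.
Read 'x': {m} → {o}.
Read 'x': {o} → {n}.
State o is not in {n}.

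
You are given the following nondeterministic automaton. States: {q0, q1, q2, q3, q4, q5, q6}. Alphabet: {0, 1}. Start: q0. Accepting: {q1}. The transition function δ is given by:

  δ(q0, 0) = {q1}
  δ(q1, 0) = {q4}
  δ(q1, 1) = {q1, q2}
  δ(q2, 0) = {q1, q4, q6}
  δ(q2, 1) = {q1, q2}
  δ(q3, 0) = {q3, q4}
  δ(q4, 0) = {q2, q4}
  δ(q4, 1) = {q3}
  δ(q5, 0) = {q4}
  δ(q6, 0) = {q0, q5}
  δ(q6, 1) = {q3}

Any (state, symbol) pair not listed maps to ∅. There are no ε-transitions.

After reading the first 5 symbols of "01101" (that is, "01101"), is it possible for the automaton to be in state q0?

No

Start in {q0}.
Read '0': q0→{q1}; now {q1}.
Read '1': q1→{q1, q2}; now {q1, q2}.
Read '1': q1→{q1, q2}, q2→{q1, q2}; now {q1, q2}.
Read '0': q1→{q4}, q2→{q1, q4, q6}; now {q1, q4, q6}.
Read '1': q1→{q1, q2}, q4→{q3}, q6→{q3}; now {q1, q2, q3}.
State q0 is not in {q1, q2, q3}.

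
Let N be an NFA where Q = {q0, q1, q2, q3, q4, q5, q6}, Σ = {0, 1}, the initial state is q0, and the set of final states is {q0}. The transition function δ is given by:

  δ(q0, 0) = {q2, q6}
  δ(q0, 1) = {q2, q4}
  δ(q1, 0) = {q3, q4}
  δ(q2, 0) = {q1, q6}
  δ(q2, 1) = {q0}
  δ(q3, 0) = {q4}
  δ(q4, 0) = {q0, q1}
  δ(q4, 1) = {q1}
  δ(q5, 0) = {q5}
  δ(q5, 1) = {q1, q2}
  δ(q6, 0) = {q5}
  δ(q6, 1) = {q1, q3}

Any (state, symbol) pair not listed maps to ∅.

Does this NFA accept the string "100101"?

Yes

Start in {q0}.
Read '1': {q0} → {q2, q4}.
Read '0': {q2, q4} → {q0, q1, q6}.
Read '0': {q0, q1, q6} → {q2, q3, q4, q5, q6}.
Read '1': {q2, q3, q4, q5, q6} → {q0, q1, q2, q3}.
Read '0': {q0, q1, q2, q3} → {q1, q2, q3, q4, q6}.
Read '1': {q1, q2, q3, q4, q6} → {q0, q1, q3}.
The final set {q0, q1, q3} contains the accepting state q0.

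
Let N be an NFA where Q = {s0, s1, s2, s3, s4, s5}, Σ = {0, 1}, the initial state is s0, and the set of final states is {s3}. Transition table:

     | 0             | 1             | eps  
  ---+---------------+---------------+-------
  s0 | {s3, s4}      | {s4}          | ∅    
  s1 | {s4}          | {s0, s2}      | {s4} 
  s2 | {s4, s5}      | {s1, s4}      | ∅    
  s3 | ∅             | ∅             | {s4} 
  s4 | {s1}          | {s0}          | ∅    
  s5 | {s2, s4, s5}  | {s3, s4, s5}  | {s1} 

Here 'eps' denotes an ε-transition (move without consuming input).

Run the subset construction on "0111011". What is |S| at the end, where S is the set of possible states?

Start in {s0}.
Read '0': {s0} → {s3, s4}.
Read '1': {s3, s4} → {s0}.
Read '1': {s0} → {s4}.
Read '1': {s4} → {s0}.
Read '0': {s0} → {s3, s4}.
Read '1': {s3, s4} → {s0}.
Read '1': {s0} → {s4}.
That set has 1 state.

1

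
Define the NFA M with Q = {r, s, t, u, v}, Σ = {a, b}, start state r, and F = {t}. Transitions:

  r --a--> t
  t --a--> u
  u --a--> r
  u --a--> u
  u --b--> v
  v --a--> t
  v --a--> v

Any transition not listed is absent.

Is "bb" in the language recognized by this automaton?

Start in {r}.
Read 'b': {r} → ∅.
The set is empty and remains empty for the remaining 1 symbol.
The final set ∅ contains no accepting state.

No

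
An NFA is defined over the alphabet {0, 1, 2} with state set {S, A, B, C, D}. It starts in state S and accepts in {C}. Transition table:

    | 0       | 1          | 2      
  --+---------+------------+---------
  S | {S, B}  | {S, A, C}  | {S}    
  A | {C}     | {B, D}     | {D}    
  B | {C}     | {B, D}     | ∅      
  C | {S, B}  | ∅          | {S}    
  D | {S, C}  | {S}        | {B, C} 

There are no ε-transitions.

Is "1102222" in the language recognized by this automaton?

No

Start in {S}.
Read '1': S→{S, A, C}; now {S, A, C}.
Read '1': S→{S, A, C}, A→{B, D}, C→∅; now {S, A, B, C, D}.
Read '0': S→{S, B}, A→{C}, B→{C}, C→{S, B}, D→{S, C}; now {S, B, C}.
Read '2': S→{S}, B→∅, C→{S}; now {S}.
Read '2': S→{S}; now {S}.
Read '2': S→{S}; now {S}.
Read '2': S→{S}; now {S}.
The final set {S} contains no accepting state.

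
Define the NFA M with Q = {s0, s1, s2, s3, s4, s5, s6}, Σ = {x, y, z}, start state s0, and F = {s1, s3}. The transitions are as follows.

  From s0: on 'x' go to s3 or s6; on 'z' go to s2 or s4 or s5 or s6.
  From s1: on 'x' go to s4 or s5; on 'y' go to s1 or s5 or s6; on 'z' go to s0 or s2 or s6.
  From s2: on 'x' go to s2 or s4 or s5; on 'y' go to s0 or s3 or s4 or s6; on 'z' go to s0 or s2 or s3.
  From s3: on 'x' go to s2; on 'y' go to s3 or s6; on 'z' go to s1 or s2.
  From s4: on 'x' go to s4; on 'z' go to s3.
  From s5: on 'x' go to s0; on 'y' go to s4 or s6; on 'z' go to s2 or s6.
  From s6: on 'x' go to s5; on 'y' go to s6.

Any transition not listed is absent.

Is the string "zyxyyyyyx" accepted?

Start in {s0}.
Read 'z': s0→{s2, s4, s5, s6}; now {s2, s4, s5, s6}.
Read 'y': s2→{s0, s3, s4, s6}, s4→∅, s5→{s4, s6}, s6→{s6}; now {s0, s3, s4, s6}.
Read 'x': s0→{s3, s6}, s3→{s2}, s4→{s4}, s6→{s5}; now {s2, s3, s4, s5, s6}.
Read 'y': s2→{s0, s3, s4, s6}, s3→{s3, s6}, s4→∅, s5→{s4, s6}, s6→{s6}; now {s0, s3, s4, s6}.
Read 'y': s0→∅, s3→{s3, s6}, s4→∅, s6→{s6}; now {s3, s6}.
Read 'y': s3→{s3, s6}, s6→{s6}; now {s3, s6}.
Read 'y': s3→{s3, s6}, s6→{s6}; now {s3, s6}.
Read 'y': s3→{s3, s6}, s6→{s6}; now {s3, s6}.
Read 'x': s3→{s2}, s6→{s5}; now {s2, s5}.
The final set {s2, s5} contains no accepting state.

No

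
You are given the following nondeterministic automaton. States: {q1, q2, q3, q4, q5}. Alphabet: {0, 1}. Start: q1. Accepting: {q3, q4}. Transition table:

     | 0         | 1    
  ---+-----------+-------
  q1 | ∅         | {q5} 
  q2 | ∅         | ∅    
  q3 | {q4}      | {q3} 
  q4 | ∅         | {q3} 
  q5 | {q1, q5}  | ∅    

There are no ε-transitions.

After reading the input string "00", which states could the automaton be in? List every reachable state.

∅

Start in {q1}.
Read '0': q1→∅; now ∅.
The set is empty and remains empty for the remaining 1 symbol.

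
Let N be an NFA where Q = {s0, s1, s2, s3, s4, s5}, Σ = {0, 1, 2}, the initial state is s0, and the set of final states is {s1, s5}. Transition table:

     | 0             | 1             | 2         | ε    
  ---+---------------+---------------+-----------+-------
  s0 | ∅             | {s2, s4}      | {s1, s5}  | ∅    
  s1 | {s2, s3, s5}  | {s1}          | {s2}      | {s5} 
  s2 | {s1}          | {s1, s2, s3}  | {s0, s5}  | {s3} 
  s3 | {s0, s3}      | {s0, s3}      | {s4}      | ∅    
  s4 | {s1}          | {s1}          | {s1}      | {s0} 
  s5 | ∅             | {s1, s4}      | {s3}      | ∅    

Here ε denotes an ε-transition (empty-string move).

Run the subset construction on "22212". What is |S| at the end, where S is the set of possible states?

Start in {s0}.
Read '2': s0→{s1, s5}; now {s1, s5}.
Read '2': s1→{s2}, s5→{s3}; now {s2, s3}.
Read '2': s2→{s0, s5}, s3→{s4}; now {s0, s4, s5}.
Read '1': s0→{s2, s4}, s4→{s1}, s5→{s1, s4}; union {s1, s2, s4}; ε-closure = {s0, s1, s2, s3, s4, s5}.
Read '2': s0→{s1, s5}, s1→{s2}, s2→{s0, s5}, s3→{s4}, s4→{s1}, s5→{s3}; now {s0, s1, s2, s3, s4, s5}.
That set has 6 states.

6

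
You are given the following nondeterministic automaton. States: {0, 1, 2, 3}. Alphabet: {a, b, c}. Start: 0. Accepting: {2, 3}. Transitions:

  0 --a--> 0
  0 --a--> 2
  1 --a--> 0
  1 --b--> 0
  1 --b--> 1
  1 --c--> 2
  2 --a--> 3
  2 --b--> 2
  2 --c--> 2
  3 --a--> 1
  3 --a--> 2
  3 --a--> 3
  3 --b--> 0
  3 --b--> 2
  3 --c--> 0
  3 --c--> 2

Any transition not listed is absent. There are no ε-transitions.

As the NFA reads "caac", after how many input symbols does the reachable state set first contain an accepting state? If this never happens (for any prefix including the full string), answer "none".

Start in {0}.
Read 'c': 0→∅; now ∅.
The set is empty and remains empty for the remaining 3 symbols.
No reachable set along the way intersects F.

none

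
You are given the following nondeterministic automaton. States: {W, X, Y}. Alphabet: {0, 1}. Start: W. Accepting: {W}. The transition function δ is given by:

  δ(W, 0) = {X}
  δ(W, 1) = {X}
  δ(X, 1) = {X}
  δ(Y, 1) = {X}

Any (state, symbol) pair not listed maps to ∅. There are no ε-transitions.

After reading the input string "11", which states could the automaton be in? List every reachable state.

Start in {W}.
Read '1': W→{X}; now {X}.
Read '1': X→{X}; now {X}.

{X}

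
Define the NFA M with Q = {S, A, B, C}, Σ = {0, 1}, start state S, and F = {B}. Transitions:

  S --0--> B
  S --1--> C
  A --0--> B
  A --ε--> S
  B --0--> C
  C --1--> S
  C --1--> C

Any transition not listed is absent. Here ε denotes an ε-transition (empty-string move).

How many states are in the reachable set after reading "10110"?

0

Start in {S}.
Read '1': {S} → {C}.
Read '0': {C} → ∅.
The set is empty and remains empty for the remaining 3 symbols.
That set has 0 states.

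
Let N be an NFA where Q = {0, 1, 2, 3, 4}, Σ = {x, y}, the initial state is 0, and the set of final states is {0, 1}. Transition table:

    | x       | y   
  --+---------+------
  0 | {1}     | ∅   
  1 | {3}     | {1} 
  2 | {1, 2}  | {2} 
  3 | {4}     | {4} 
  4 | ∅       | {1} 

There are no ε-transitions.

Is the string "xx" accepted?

No

Start in {0}.
Read 'x': {0} → {1}.
Read 'x': {1} → {3}.
The final set {3} contains no accepting state.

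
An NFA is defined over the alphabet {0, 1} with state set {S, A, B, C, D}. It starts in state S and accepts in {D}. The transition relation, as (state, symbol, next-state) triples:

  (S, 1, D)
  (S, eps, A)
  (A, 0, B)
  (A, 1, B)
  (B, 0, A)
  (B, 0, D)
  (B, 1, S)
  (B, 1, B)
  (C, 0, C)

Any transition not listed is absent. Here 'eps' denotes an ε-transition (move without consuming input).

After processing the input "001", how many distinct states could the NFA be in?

1

Start: ε-closure({S}) = {S, A}.
Read '0': S→∅, A→{B}; now {B}.
Read '0': B→{A, D}; now {A, D}.
Read '1': A→{B}, D→∅; now {B}.
That set has 1 state.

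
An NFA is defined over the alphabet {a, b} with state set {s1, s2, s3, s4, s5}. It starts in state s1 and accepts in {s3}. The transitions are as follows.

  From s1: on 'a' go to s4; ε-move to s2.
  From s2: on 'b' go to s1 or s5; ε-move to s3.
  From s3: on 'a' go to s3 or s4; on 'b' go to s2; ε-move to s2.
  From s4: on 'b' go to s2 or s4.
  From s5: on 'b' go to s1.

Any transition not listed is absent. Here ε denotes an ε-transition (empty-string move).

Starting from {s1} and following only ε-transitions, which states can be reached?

{s1, s2, s3}

Begin with {s1}.
ε-move s1 → s2; add s2.
ε-move s2 → s3; add s3.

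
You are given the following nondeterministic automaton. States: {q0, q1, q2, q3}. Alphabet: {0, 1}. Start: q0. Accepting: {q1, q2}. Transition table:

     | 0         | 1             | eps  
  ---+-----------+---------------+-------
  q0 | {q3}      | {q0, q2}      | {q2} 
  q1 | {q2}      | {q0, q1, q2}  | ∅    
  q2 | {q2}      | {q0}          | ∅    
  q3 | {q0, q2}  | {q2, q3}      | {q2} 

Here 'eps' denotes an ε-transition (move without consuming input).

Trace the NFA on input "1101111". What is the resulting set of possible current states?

{q0, q2, q3}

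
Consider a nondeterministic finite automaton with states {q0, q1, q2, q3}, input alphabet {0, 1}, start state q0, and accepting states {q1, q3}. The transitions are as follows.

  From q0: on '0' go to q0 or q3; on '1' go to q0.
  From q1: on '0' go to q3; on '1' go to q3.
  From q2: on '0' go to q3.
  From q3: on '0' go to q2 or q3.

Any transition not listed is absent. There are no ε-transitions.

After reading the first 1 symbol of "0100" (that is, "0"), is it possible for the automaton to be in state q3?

Yes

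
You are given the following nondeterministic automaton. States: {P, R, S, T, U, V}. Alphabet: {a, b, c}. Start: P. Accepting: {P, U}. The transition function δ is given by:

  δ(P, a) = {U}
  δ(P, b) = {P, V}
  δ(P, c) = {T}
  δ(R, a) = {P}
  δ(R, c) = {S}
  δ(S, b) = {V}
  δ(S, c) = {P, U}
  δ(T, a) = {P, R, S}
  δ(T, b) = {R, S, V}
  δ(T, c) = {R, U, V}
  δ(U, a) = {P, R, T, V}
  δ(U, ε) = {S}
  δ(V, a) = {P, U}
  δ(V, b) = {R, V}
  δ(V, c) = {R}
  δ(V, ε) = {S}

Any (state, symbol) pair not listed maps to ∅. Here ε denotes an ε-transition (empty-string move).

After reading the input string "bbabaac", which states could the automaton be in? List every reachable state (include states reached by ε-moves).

{P, R, S, T, U, V}

Start in {P}.
Read 'b': P→{P, V}; union {P, V}; ε-closure = {P, S, V}.
Read 'b': P→{P, V}, S→{V}, V→{R, V}; union {P, R, V}; ε-closure = {P, R, S, V}.
Read 'a': P→{U}, R→{P}, S→∅, V→{P, U}; union {P, U}; ε-closure = {P, S, U}.
Read 'b': P→{P, V}, S→{V}, U→∅; union {P, V}; ε-closure = {P, S, V}.
Read 'a': P→{U}, S→∅, V→{P, U}; union {P, U}; ε-closure = {P, S, U}.
Read 'a': P→{U}, S→∅, U→{P, R, T, V}; union {P, R, T, U, V}; ε-closure = {P, R, S, T, U, V}.
Read 'c': P→{T}, R→{S}, S→{P, U}, T→{R, U, V}, U→∅, V→{R}; now {P, R, S, T, U, V}.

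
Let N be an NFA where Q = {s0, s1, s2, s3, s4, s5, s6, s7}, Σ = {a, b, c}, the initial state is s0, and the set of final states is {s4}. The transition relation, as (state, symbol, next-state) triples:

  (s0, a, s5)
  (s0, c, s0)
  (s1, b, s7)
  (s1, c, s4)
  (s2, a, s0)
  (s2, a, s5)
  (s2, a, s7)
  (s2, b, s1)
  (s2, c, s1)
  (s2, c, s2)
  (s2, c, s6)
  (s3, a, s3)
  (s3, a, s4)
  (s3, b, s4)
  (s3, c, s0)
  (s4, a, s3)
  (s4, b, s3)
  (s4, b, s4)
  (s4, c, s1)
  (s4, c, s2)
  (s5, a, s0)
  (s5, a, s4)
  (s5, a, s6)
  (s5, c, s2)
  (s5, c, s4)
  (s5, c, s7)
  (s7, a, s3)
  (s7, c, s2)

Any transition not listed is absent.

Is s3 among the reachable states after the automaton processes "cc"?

Start in {s0}.
Read 'c': {s0} → {s0}.
Read 'c': {s0} → {s0}.
State s3 is not in {s0}.

No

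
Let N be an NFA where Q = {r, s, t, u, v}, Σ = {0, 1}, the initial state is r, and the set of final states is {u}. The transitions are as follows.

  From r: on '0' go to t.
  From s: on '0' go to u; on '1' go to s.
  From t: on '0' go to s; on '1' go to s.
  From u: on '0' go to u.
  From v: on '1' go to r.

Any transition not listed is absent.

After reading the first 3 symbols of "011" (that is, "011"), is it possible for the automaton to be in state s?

Start in {r}.
Read '0': r→{t}; now {t}.
Read '1': t→{s}; now {s}.
Read '1': s→{s}; now {s}.
State s is in {s}.

Yes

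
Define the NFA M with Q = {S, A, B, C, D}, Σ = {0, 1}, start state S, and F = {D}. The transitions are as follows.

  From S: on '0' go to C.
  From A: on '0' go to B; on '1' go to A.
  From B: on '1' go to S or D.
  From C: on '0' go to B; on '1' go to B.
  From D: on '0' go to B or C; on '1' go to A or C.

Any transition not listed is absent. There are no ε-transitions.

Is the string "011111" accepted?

Yes

Start in {S}.
Read '0': S→{C}; now {C}.
Read '1': C→{B}; now {B}.
Read '1': B→{S, D}; now {S, D}.
Read '1': S→∅, D→{A, C}; now {A, C}.
Read '1': A→{A}, C→{B}; now {A, B}.
Read '1': A→{A}, B→{S, D}; now {S, A, D}.
The final set {S, A, D} contains the accepting state D.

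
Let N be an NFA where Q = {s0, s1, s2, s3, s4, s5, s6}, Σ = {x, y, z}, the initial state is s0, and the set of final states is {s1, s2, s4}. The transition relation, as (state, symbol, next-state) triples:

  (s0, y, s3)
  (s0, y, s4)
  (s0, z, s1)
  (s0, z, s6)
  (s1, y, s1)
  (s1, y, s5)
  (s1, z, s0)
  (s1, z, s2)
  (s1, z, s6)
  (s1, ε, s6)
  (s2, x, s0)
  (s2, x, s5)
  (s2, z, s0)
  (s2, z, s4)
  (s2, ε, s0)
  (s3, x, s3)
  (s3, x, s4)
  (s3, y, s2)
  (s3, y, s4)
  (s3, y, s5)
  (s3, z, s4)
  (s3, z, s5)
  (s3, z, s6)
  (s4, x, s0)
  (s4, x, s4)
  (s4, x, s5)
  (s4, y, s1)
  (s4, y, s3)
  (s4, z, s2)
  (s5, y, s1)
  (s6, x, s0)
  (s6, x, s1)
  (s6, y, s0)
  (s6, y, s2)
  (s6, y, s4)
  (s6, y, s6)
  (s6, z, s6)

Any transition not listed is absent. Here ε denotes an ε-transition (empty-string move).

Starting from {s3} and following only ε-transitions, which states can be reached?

Begin with {s3}.
No ε-moves leave this set, so the closure equals the set itself.

{s3}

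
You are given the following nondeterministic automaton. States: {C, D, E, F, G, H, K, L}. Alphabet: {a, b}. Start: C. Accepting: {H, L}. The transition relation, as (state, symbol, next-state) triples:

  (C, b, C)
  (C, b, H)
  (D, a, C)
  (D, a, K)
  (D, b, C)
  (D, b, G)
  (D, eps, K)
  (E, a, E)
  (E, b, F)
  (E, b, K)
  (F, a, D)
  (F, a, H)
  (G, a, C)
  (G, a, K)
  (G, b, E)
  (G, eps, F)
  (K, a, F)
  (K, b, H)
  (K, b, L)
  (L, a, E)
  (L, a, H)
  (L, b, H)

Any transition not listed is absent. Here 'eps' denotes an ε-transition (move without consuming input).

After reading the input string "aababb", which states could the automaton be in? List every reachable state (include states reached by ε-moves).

∅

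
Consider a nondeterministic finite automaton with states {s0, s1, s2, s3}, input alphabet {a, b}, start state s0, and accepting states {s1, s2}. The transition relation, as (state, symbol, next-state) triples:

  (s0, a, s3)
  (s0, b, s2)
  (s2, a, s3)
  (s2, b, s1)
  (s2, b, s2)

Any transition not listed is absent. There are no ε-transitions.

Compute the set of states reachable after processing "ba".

{s3}

Start in {s0}.
Read 'b': s0→{s2}; now {s2}.
Read 'a': s2→{s3}; now {s3}.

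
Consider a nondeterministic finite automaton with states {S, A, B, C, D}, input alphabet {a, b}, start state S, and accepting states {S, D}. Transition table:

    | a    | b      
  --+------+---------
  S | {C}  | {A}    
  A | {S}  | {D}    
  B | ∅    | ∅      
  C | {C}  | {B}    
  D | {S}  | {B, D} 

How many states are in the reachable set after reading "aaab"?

1

Start in {S}.
Read 'a': {S} → {C}.
Read 'a': {C} → {C}.
Read 'a': {C} → {C}.
Read 'b': {C} → {B}.
That set has 1 state.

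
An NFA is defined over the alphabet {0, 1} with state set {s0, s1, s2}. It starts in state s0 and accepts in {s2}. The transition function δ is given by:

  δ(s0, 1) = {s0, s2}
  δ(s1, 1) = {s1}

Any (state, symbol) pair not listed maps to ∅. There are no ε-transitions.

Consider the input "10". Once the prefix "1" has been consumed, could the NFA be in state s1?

No

Start in {s0}.
Read '1': s0→{s0, s2}; now {s0, s2}.
State s1 is not in {s0, s2}.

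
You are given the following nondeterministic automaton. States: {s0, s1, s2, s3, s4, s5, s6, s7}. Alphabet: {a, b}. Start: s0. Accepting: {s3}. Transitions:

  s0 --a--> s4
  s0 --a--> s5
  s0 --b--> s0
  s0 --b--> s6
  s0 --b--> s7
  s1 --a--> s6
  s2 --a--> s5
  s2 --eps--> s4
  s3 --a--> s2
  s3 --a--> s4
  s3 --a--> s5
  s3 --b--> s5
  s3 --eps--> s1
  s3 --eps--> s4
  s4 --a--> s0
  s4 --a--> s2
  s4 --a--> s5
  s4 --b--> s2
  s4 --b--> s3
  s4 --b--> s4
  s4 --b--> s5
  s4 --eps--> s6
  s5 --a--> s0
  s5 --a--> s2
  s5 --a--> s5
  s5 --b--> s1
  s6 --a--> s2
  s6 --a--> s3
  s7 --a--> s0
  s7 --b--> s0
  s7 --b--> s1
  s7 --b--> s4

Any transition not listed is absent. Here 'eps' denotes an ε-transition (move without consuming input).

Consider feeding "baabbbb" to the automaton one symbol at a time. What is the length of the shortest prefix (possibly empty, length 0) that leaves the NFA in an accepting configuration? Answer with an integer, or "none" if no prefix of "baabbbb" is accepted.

2

Start in {s0}.
Read 'b': s0→{s0, s6, s7}; now {s0, s6, s7}.
Read 'a': s0→{s4, s5}, s6→{s2, s3}, s7→{s0}; union {s0, s2, s3, s4, s5}; ε-closure = {s0, s1, s2, s3, s4, s5, s6}.
None of the earlier sets intersect F, but {s0, s1, s2, s3, s4, s5, s6} does.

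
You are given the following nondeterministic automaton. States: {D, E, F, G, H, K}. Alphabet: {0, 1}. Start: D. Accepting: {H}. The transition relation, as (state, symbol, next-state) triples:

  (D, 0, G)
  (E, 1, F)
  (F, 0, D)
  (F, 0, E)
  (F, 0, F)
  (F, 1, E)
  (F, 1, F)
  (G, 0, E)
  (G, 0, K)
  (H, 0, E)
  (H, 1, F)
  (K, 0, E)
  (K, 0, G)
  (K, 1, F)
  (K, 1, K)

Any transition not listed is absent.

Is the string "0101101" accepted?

No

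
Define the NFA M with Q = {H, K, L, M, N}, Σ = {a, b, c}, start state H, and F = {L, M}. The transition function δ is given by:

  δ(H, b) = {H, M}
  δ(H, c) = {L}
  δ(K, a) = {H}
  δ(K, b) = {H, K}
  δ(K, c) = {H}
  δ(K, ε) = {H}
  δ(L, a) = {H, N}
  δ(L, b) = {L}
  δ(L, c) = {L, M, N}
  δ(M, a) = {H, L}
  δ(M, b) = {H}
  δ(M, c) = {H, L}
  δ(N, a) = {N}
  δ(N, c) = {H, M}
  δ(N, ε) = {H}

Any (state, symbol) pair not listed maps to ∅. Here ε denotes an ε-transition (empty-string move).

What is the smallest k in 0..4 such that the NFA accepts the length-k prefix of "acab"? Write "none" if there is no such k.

none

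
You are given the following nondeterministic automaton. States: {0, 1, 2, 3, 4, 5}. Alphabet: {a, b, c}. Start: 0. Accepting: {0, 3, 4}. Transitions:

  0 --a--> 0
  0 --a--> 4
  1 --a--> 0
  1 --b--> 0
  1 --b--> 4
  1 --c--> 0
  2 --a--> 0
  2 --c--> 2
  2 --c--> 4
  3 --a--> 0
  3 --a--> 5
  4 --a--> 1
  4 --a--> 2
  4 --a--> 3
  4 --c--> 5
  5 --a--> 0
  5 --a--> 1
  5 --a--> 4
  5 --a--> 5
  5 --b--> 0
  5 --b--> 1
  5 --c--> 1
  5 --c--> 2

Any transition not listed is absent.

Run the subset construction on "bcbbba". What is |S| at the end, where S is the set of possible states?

Start in {0}.
Read 'b': {0} → ∅.
The set is empty and remains empty for the remaining 5 symbols.
That set has 0 states.

0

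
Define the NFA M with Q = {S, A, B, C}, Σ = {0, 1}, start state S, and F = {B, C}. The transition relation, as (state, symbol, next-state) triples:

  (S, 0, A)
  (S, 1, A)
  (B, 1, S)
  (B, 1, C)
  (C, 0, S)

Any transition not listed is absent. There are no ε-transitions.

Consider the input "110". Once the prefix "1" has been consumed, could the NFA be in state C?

Start in {S}.
Read '1': {S} → {A}.
State C is not in {A}.

No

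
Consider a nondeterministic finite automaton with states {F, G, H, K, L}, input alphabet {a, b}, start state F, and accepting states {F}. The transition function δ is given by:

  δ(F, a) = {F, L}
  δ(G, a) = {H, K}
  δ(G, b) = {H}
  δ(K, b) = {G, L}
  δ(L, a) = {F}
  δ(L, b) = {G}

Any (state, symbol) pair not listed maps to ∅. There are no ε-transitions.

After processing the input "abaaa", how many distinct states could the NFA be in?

0

Start in {F}.
Read 'a': {F} → {F, L}.
Read 'b': {F, L} → {G}.
Read 'a': {G} → {H, K}.
Read 'a': {H, K} → ∅.
The set is empty and remains empty for the remaining 1 symbol.
That set has 0 states.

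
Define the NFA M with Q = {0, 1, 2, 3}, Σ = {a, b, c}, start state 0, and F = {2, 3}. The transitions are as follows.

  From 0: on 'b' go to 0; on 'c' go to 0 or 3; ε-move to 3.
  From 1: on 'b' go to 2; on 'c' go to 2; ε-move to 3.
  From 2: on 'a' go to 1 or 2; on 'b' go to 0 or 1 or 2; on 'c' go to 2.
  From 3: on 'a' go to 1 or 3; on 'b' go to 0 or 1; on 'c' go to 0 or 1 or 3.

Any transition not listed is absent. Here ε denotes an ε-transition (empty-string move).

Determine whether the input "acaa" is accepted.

Start: ε-closure({0}) = {0, 3}.
Read 'a': {0, 3} → {1, 3}.
Read 'c': {1, 3} → {0, 1, 2, 3}.
Read 'a': {0, 1, 2, 3} → {1, 2, 3}.
Read 'a': {1, 2, 3} → {1, 2, 3}.
The final set {1, 2, 3} contains the accepting states 2, 3.

Yes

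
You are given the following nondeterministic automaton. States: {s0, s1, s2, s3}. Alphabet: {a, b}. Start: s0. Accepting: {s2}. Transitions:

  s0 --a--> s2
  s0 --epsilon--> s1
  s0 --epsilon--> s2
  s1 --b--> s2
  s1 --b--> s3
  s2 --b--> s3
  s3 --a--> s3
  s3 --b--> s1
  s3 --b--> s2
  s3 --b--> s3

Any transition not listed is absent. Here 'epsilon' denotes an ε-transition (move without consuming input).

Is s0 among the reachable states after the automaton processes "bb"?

No

Start: ε-closure({s0}) = {s0, s1, s2}.
Read 'b': {s0, s1, s2} → {s2, s3}.
Read 'b': {s2, s3} → {s1, s2, s3}.
State s0 is not in {s1, s2, s3}.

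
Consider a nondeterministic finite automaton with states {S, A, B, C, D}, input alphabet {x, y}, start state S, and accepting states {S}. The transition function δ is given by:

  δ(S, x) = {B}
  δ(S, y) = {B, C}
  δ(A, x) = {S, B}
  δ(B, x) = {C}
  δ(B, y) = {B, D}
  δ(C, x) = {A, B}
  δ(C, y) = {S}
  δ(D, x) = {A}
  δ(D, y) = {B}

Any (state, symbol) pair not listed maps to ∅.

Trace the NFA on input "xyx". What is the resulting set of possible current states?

{A, C}

Start in {S}.
Read 'x': S→{B}; now {B}.
Read 'y': B→{B, D}; now {B, D}.
Read 'x': B→{C}, D→{A}; now {A, C}.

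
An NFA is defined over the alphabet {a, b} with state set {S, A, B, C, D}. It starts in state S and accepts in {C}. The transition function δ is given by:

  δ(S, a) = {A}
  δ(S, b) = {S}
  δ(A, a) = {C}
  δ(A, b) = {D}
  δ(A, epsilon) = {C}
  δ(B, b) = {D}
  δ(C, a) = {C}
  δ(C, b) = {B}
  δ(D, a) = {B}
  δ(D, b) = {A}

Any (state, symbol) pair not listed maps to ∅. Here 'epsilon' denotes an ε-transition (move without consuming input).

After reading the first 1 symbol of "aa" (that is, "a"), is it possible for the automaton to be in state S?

No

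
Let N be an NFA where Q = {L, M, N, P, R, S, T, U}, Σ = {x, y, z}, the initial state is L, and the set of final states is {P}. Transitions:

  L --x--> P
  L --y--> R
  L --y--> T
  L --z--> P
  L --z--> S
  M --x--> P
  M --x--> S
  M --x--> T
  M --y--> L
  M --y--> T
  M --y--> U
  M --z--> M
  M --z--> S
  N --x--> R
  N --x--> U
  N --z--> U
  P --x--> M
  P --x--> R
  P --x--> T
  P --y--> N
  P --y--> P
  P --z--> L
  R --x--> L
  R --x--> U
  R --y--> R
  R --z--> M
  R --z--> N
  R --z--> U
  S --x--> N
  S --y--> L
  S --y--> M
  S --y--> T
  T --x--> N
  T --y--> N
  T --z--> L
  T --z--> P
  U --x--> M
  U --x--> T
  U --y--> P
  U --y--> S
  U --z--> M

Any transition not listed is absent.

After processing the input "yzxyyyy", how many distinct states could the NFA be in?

Start in {L}.
Read 'y': L→{R, T}; now {R, T}.
Read 'z': R→{M, N, U}, T→{L, P}; now {L, M, N, P, U}.
Read 'x': L→{P}, M→{P, S, T}, N→{R, U}, P→{M, R, T}, U→{M, T}; now {M, P, R, S, T, U}.
Read 'y': M→{L, T, U}, P→{N, P}, R→{R}, S→{L, M, T}, T→{N}, U→{P, S}; now {L, M, N, P, R, S, T, U}.
Read 'y': L→{R, T}, M→{L, T, U}, N→∅, P→{N, P}, R→{R}, S→{L, M, T}, T→{N}, U→{P, S}; now {L, M, N, P, R, S, T, U}.
Read 'y': L→{R, T}, M→{L, T, U}, N→∅, P→{N, P}, R→{R}, S→{L, M, T}, T→{N}, U→{P, S}; now {L, M, N, P, R, S, T, U}.
Read 'y': L→{R, T}, M→{L, T, U}, N→∅, P→{N, P}, R→{R}, S→{L, M, T}, T→{N}, U→{P, S}; now {L, M, N, P, R, S, T, U}.
That set has 8 states.

8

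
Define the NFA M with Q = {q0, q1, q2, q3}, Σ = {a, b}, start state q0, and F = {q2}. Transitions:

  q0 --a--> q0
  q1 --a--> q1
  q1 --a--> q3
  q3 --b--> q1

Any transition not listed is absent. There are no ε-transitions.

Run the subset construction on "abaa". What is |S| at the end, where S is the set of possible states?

0

Start in {q0}.
Read 'a': q0→{q0}; now {q0}.
Read 'b': q0→∅; now ∅.
The set is empty and remains empty for the remaining 2 symbols.
That set has 0 states.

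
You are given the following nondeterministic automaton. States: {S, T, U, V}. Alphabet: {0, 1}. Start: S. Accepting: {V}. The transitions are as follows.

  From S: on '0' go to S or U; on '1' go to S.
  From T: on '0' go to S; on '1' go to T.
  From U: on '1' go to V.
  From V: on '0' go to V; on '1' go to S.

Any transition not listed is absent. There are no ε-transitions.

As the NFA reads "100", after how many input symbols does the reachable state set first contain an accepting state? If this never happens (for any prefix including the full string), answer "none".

none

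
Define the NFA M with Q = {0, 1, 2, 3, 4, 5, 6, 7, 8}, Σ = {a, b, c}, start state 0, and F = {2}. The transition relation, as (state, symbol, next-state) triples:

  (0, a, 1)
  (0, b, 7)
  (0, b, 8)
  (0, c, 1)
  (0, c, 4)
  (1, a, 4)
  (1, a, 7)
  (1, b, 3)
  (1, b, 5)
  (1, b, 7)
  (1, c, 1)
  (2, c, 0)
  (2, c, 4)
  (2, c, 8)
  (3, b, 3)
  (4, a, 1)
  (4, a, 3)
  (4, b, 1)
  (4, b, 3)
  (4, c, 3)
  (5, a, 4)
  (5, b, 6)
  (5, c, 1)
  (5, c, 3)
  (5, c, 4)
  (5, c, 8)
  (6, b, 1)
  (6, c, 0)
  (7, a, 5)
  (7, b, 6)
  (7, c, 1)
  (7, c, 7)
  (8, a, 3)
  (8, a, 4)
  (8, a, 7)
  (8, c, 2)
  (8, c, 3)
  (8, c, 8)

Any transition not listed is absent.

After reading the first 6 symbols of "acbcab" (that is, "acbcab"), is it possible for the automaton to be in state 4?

No

Start in {0}.
Read 'a': 0→{1}; now {1}.
Read 'c': 1→{1}; now {1}.
Read 'b': 1→{3, 5, 7}; now {3, 5, 7}.
Read 'c': 3→∅, 5→{1, 3, 4, 8}, 7→{1, 7}; now {1, 3, 4, 7, 8}.
Read 'a': 1→{4, 7}, 3→∅, 4→{1, 3}, 7→{5}, 8→{3, 4, 7}; now {1, 3, 4, 5, 7}.
Read 'b': 1→{3, 5, 7}, 3→{3}, 4→{1, 3}, 5→{6}, 7→{6}; now {1, 3, 5, 6, 7}.
State 4 is not in {1, 3, 5, 6, 7}.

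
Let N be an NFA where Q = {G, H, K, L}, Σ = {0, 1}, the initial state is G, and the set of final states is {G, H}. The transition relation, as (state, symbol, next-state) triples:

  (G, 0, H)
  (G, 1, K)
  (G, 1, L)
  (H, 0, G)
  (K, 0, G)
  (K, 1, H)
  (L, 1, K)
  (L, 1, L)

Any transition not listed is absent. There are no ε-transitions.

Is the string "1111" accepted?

Yes

Start in {G}.
Read '1': G→{K, L}; now {K, L}.
Read '1': K→{H}, L→{K, L}; now {H, K, L}.
Read '1': H→∅, K→{H}, L→{K, L}; now {H, K, L}.
Read '1': H→∅, K→{H}, L→{K, L}; now {H, K, L}.
The final set {H, K, L} contains the accepting state H.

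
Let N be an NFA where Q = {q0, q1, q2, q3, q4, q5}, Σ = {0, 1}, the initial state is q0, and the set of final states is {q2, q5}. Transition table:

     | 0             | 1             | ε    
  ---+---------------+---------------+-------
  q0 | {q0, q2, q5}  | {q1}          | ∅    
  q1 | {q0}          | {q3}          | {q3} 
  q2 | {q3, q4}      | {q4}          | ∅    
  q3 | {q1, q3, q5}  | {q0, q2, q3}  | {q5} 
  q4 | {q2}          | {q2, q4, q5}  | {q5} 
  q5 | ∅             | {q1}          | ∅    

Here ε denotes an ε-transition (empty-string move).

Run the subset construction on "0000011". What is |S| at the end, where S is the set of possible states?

6

Start in {q0}.
Read '0': q0→{q0, q2, q5}; now {q0, q2, q5}.
Read '0': q0→{q0, q2, q5}, q2→{q3, q4}, q5→∅; now {q0, q2, q3, q4, q5}.
Read '0': q0→{q0, q2, q5}, q2→{q3, q4}, q3→{q1, q3, q5}, q4→{q2}, q5→∅; now {q0, q1, q2, q3, q4, q5}.
Read '0': q0→{q0, q2, q5}, q1→{q0}, q2→{q3, q4}, q3→{q1, q3, q5}, q4→{q2}, q5→∅; now {q0, q1, q2, q3, q4, q5}.
Read '0': q0→{q0, q2, q5}, q1→{q0}, q2→{q3, q4}, q3→{q1, q3, q5}, q4→{q2}, q5→∅; now {q0, q1, q2, q3, q4, q5}.
Read '1': q0→{q1}, q1→{q3}, q2→{q4}, q3→{q0, q2, q3}, q4→{q2, q4, q5}, q5→{q1}; now {q0, q1, q2, q3, q4, q5}.
Read '1': q0→{q1}, q1→{q3}, q2→{q4}, q3→{q0, q2, q3}, q4→{q2, q4, q5}, q5→{q1}; now {q0, q1, q2, q3, q4, q5}.
That set has 6 states.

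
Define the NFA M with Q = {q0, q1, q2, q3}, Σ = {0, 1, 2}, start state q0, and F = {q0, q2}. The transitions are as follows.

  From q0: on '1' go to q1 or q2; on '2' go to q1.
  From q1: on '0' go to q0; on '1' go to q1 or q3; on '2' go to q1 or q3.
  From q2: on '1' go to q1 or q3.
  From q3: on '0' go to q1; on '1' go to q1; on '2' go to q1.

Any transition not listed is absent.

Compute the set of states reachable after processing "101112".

{q1, q3}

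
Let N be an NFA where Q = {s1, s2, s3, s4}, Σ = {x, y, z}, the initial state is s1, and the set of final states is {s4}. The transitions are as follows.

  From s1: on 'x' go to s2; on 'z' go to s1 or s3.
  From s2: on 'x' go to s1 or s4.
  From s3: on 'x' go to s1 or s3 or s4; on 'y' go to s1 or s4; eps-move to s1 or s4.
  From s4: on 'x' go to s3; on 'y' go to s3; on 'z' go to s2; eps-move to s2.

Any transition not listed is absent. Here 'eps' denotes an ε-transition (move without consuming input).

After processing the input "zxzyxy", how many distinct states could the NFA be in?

4

Start in {s1}.
Read 'z': {s1} → {s1, s2, s3, s4}.
Read 'x': {s1, s2, s3, s4} → {s1, s2, s3, s4}.
Read 'z': {s1, s2, s3, s4} → {s1, s2, s3, s4}.
Read 'y': {s1, s2, s3, s4} → {s1, s2, s3, s4}.
Read 'x': {s1, s2, s3, s4} → {s1, s2, s3, s4}.
Read 'y': {s1, s2, s3, s4} → {s1, s2, s3, s4}.
That set has 4 states.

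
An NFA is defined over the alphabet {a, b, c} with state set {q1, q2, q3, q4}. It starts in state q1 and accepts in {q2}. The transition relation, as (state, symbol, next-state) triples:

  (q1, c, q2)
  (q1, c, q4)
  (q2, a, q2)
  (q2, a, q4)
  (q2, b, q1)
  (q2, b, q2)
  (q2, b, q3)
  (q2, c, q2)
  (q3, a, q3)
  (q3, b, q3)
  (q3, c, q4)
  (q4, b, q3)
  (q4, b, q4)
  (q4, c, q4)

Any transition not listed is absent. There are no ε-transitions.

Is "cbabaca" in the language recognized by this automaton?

Start in {q1}.
Read 'c': {q1} → {q2, q4}.
Read 'b': {q2, q4} → {q1, q2, q3, q4}.
Read 'a': {q1, q2, q3, q4} → {q2, q3, q4}.
Read 'b': {q2, q3, q4} → {q1, q2, q3, q4}.
Read 'a': {q1, q2, q3, q4} → {q2, q3, q4}.
Read 'c': {q2, q3, q4} → {q2, q4}.
Read 'a': {q2, q4} → {q2, q4}.
The final set {q2, q4} contains the accepting state q2.

Yes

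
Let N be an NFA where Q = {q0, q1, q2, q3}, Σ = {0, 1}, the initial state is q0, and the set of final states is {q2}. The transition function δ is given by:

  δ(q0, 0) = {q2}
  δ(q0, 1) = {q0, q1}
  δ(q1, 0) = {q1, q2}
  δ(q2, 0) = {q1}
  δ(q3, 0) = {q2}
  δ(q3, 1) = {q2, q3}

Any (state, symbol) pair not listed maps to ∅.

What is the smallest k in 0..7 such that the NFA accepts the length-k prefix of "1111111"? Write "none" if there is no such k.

Start in {q0}.
Read '1': q0→{q0, q1}; now {q0, q1}.
Read '1': q0→{q0, q1}, q1→∅; now {q0, q1}.
Read '1': q0→{q0, q1}, q1→∅; now {q0, q1}.
Read '1': q0→{q0, q1}, q1→∅; now {q0, q1}.
Read '1': q0→{q0, q1}, q1→∅; now {q0, q1}.
Read '1': q0→{q0, q1}, q1→∅; now {q0, q1}.
Read '1': q0→{q0, q1}, q1→∅; now {q0, q1}.
No reachable set along the way intersects F.

none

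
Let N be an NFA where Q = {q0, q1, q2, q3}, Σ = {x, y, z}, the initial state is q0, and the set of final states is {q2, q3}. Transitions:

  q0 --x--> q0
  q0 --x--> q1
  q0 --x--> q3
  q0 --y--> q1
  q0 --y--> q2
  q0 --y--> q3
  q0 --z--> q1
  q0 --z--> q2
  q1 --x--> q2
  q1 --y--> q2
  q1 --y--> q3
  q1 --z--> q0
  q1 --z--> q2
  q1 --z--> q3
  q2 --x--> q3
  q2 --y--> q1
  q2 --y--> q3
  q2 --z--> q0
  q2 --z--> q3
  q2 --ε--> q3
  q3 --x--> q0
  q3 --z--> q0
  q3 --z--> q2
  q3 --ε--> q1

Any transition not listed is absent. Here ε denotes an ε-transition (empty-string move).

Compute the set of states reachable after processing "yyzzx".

Start in {q0}.
Read 'y': {q0} → {q1, q2, q3}.
Read 'y': {q1, q2, q3} → {q1, q2, q3}.
Read 'z': {q1, q2, q3} → {q0, q1, q2, q3}.
Read 'z': {q0, q1, q2, q3} → {q0, q1, q2, q3}.
Read 'x': {q0, q1, q2, q3} → {q0, q1, q2, q3}.

{q0, q1, q2, q3}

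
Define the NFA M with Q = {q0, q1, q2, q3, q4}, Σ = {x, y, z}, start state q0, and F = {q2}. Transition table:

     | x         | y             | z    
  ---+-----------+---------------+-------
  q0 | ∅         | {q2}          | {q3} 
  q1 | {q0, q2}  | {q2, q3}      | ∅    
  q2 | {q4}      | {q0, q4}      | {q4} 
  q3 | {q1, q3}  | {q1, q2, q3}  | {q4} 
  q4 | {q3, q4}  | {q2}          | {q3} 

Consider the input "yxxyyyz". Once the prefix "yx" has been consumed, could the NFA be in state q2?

No

Start in {q0}.
Read 'y': q0→{q2}; now {q2}.
Read 'x': q2→{q4}; now {q4}.
State q2 is not in {q4}.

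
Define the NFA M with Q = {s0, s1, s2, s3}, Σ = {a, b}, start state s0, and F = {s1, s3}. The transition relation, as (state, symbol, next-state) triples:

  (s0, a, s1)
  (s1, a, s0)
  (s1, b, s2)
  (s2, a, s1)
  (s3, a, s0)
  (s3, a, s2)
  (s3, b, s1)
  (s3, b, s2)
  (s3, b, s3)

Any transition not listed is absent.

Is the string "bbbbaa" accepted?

Start in {s0}.
Read 'b': s0→∅; now ∅.
The set is empty and remains empty for the remaining 5 symbols.
The final set ∅ contains no accepting state.

No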